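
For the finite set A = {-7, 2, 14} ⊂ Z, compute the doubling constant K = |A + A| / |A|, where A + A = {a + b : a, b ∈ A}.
K = |A + A| / |A| = 6/3 = 2

Enumerate A + A = {a + b : a, b ∈ A}. With |A| = 3, there are |A|^2 = 9 ordered sum pairs; collecting distinct values, A + A = {-14, -5, 4, 7, 16, 28}, so |A + A| = 6. Thus K = 6/3 = 2. For comparison, the minimum possible |A + A| over all 3-element sets is 2·3 − 1 = 5 (so min K = 5/3), attained only by arithmetic progressions.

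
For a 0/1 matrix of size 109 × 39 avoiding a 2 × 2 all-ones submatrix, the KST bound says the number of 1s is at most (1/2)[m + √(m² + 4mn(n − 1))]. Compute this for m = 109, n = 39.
z(109, 39; 2, 2) ≤ (1/2)[109 + √(109² + 4·109·39·38)] = (1/2)[109 + √658033] = 460.0962

Kővári–Sós–Turán: let r_1, ..., r_109 be the row sums and z = Σ r_i the total number of 1s. Each pair of columns can share at most one row with both entries 1 (else a 2×2 all-ones block appears), so Σ_i C(r_i, 2) ≤ C(39, 2) = 741. By convexity Σ_i C(r_i, 2) ≥ 109·C(z/109, 2) = z(z − 109)/(2·109), giving z² − 109z − 109·39·38 ≤ 0 and hence z ≤ (1/2)[109 + √(11881 + 4·161538)] = (1/2)[109 + √658033] ≈ (1/2)(109 + 811.1923) = 460.0962.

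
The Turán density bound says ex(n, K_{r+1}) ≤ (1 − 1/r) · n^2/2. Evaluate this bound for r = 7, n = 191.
Turán density bound = (6/7) · 191^2/2 = 109443/7 ≈ 15634.7143

Turán's theorem: ex(n, K_{r+1}) is achieved by the complete r-partite Turán graph T(n, r) with parts as balanced as possible, and is at most (1 − 1/r) · n^2/2. For r = 7, n = 191: the density bound is (6/7) · 36481/2 = 109443/7 ≈ 15634.7143. The integer-valued extremum is e(T(191, 7)) = 15634, which is strictly less than the density bound 109443/7 since 7 ∤ 191 (the parts of T(191, 7) cannot all be equal).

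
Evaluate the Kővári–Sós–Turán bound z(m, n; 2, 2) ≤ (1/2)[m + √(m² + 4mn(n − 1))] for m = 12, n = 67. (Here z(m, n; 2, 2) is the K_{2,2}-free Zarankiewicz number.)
z(12, 67; 2, 2) ≤ (1/2)[12 + √(12² + 4·12·67·66)] = (1/2)[12 + √212400] = 236.4344

Kővári–Sós–Turán: let r_1, ..., r_12 be the row sums and z = Σ r_i the total number of 1s. Each pair of columns can share at most one row with both entries 1 (else a 2×2 all-ones block appears), so Σ_i C(r_i, 2) ≤ C(67, 2) = 2211. By convexity Σ_i C(r_i, 2) ≥ 12·C(z/12, 2) = z(z − 12)/(2·12), giving z² − 12z − 12·67·66 ≤ 0 and hence z ≤ (1/2)[12 + √(144 + 4·53064)] = (1/2)[12 + √212400] ≈ (1/2)(12 + 460.8687) = 236.4344.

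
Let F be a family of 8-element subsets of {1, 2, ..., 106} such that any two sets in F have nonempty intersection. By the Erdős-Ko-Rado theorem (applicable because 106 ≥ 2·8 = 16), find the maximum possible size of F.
max |F| = C(105, 7) = 22760723700

The Erdős-Ko-Rado theorem states: for n ≥ 2k, an intersecting family of k-subsets of an n-element set has size at most C(n − 1, k − 1), with equality for 'star' families {A ⊆ [n] : |A| = k, i ∈ A} (fix an element i). For n = 106, k = 8: C(105, 7) = 22760723700.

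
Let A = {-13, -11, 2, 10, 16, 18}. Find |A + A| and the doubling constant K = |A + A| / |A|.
K = |A + A| / |A| = 19/6

Enumerate A + A = {a + b : a, b ∈ A}. With |A| = 6, there are |A|^2 = 36 ordered sum pairs; collecting distinct values, A + A = {-26, -24, -22, -11, -9, -3, -1, 3, 4, 5, 7, 12, 18, 20, 26, 28, 32, 34, 36}, so |A + A| = 19. Thus K = 19/6. For comparison, the minimum possible |A + A| over all 6-element sets is 2·6 − 1 = 11 (so min K = 11/6), attained only by arithmetic progressions.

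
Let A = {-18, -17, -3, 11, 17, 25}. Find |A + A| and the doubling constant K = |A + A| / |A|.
K = |A + A| / |A| = 18/6 = 3

Enumerate A + A = {a + b : a, b ∈ A}. With |A| = 6, there are |A|^2 = 36 ordered sum pairs; collecting distinct values, A + A = {-36, -35, -34, -21, -20, -7, -6, -1, 0, 7, 8, 14, 22, 28, 34, 36, 42, 50}, so |A + A| = 18. Thus K = 18/6 = 3. For comparison, the minimum possible |A + A| over all 6-element sets is 2·6 − 1 = 11 (so min K = 11/6), attained only by arithmetic progressions.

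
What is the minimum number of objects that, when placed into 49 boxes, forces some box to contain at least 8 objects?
n = (8 − 1)·49 + 1 = 344

By the generalised pigeonhole principle, to guarantee some box contains ≥ r objects we need more than (r − 1) · k objects total. Threshold: n = (r − 1) · k + 1. With r = 8 and k = 49: n = 7 · 49 + 1 = 343 + 1 = 344. For n = 343 = 7 · 49, we can put exactly 7 objects in every box, avoiding 8 in any single one — so 344 is tight.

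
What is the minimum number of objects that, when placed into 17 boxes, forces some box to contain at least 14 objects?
n = (14 − 1)·17 + 1 = 222

By the generalised pigeonhole principle, to guarantee some box contains ≥ r objects we need more than (r − 1) · k objects total. Threshold: n = (r − 1) · k + 1. With r = 14 and k = 17: n = 13 · 17 + 1 = 221 + 1 = 222. For n = 221 = 13 · 17, we can put exactly 13 objects in every box, avoiding 14 in any single one — so 222 is tight.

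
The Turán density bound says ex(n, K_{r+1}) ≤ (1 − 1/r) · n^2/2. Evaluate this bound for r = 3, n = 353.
Turán density bound = (2/3) · 353^2/2 = 124609/3 ≈ 41536.3333

Turán's theorem: ex(n, K_{r+1}) is achieved by the complete r-partite Turán graph T(n, r) with parts as balanced as possible, and is at most (1 − 1/r) · n^2/2. For r = 3, n = 353: the density bound is (2/3) · 124609/2 = 124609/3 ≈ 41536.3333. The integer-valued extremum is e(T(353, 3)) = 41536, which is strictly less than the density bound 124609/3 since 3 ∤ 353 (the parts of T(353, 3) cannot all be equal).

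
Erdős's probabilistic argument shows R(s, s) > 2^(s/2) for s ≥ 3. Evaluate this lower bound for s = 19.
2^(19/2) = 724.0773; so R(19, 19) > 724.0773

Colour each edge of K_n uniformly at random with red/blue. The expected number of monochromatic K_19 is C(n, 19) · 2 · 2^(−C(19,2)). If C(n, 19) · 2^(1 − C(19,2)) < 1, then with positive probability no monochromatic K_19 exists, so R(19, 19) > n. The standard estimate C(n, 19) ≤ n^19/19! shows this inequality holds whenever n ≤ 2^(19/2) (since 19! · 2^(C(19,2) − 1) > 2^(19^2/2) ≥ n^19). Hence R(19, 19) > 2^(19/2) = 724.0773.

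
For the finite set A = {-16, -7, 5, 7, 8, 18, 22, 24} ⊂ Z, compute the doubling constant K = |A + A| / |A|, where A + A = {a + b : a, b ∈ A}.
K = |A + A| / |A| = 34/8 = 17/4

Enumerate A + A = {a + b : a, b ∈ A}. With |A| = 8, there are |A|^2 = 64 ordered sum pairs; collecting distinct values, A + A = {-32, -23, -14, -11, -9, -8, -2, 0, 1, 2, 6, 8, 10, 11, 12, 13, 14, 15, 16, 17, 23, 25, 26, 27, 29, 30, 31, 32, 36, 40, 42, 44, 46, 48}, so |A + A| = 34. Thus K = 34/8 = 17/4. For comparison, the minimum possible |A + A| over all 8-element sets is 2·8 − 1 = 15 (so min K = 15/8), attained only by arithmetic progressions.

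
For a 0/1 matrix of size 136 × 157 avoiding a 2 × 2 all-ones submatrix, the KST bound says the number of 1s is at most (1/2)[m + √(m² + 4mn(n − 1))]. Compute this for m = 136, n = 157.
z(136, 157; 2, 2) ≤ (1/2)[136 + √(136² + 4·136·157·156)] = (1/2)[136 + √13342144] = 1894.345

Kővári–Sós–Turán: let r_1, ..., r_136 be the row sums and z = Σ r_i the total number of 1s. Each pair of columns can share at most one row with both entries 1 (else a 2×2 all-ones block appears), so Σ_i C(r_i, 2) ≤ C(157, 2) = 12246. By convexity Σ_i C(r_i, 2) ≥ 136·C(z/136, 2) = z(z − 136)/(2·136), giving z² − 136z − 136·157·156 ≤ 0 and hence z ≤ (1/2)[136 + √(18496 + 4·3330912)] = (1/2)[136 + √13342144] ≈ (1/2)(136 + 3652.69) = 1894.345.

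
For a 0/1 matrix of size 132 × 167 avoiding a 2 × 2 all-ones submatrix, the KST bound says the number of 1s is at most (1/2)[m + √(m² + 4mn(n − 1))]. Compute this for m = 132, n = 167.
z(132, 167; 2, 2) ≤ (1/2)[132 + √(132² + 4·132·167·166)] = (1/2)[132 + √14654640] = 1980.069

Kővári–Sós–Turán: let r_1, ..., r_132 be the row sums and z = Σ r_i the total number of 1s. Each pair of columns can share at most one row with both entries 1 (else a 2×2 all-ones block appears), so Σ_i C(r_i, 2) ≤ C(167, 2) = 13861. By convexity Σ_i C(r_i, 2) ≥ 132·C(z/132, 2) = z(z − 132)/(2·132), giving z² − 132z − 132·167·166 ≤ 0 and hence z ≤ (1/2)[132 + √(17424 + 4·3659304)] = (1/2)[132 + √14654640] ≈ (1/2)(132 + 3828.1379) = 1980.069.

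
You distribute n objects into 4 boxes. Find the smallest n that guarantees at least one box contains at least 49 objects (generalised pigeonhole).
n = (49 − 1)·4 + 1 = 193

By the generalised pigeonhole principle, to guarantee some box contains ≥ r objects we need more than (r − 1) · k objects total. Threshold: n = (r − 1) · k + 1. With r = 49 and k = 4: n = 48 · 4 + 1 = 192 + 1 = 193. For n = 192 = 48 · 4, we can put exactly 48 objects in every box, avoiding 49 in any single one — so 193 is tight.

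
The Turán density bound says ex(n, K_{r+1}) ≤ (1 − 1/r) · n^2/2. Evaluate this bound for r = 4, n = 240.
Turán density bound = (3/4) · 240^2/2 = 21600

Turán's theorem: ex(n, K_{r+1}) is achieved by the complete r-partite Turán graph T(n, r) with parts as balanced as possible, and is at most (1 − 1/r) · n^2/2. For r = 4, n = 240: the density bound is (3/4) · 57600/2 = 21600. Since 4 ∣ 240, the Turán graph T(240, 4) has parts of equal size 60, and its edge count e(T(240, 4)) = 21600 attains the density bound exactly.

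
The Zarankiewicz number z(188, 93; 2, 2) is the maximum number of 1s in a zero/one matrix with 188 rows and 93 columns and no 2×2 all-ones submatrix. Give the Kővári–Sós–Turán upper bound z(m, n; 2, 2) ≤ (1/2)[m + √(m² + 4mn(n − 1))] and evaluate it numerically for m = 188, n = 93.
z(188, 93; 2, 2) ≤ (1/2)[188 + √(188² + 4·188·93·92)] = (1/2)[188 + √6469456] = 1365.7563

Kővári–Sós–Turán: let r_1, ..., r_188 be the row sums and z = Σ r_i the total number of 1s. Each pair of columns can share at most one row with both entries 1 (else a 2×2 all-ones block appears), so Σ_i C(r_i, 2) ≤ C(93, 2) = 4278. By convexity Σ_i C(r_i, 2) ≥ 188·C(z/188, 2) = z(z − 188)/(2·188), giving z² − 188z − 188·93·92 ≤ 0 and hence z ≤ (1/2)[188 + √(35344 + 4·1608528)] = (1/2)[188 + √6469456] ≈ (1/2)(188 + 2543.5125) = 1365.7563.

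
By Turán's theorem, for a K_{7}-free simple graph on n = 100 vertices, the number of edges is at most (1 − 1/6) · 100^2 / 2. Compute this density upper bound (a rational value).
Turán density bound = (5/6) · 100^2/2 = 12500/3 ≈ 4166.6667

Turán's theorem: ex(n, K_{r+1}) is achieved by the complete r-partite Turán graph T(n, r) with parts as balanced as possible, and is at most (1 − 1/r) · n^2/2. For r = 6, n = 100: the density bound is (5/6) · 10000/2 = 12500/3 ≈ 4166.6667. The integer-valued extremum is e(T(100, 6)) = 4166, which is strictly less than the density bound 12500/3 since 6 ∤ 100 (the parts of T(100, 6) cannot all be equal).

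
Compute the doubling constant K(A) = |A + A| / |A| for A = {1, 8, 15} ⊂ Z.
K = |A + A| / |A| = 5/3

Enumerate A + A = {a + b : a, b ∈ A}. With |A| = 3, there are |A|^2 = 9 ordered sum pairs; collecting distinct values, A + A = {2, 9, 16, 23, 30}, so |A + A| = 5. Thus K = 5/3. Here |A + A| = 2|A| − 1 = 5, the minimum possible — so K = 5/3 is minimal, which holds iff A is an arithmetic progression.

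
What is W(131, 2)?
W(131, 2) = 131 + 1 = 132

A 2-term AP is any pair of integers, so a monochromatic 2-AP exists iff some colour is used at least twice. With 131 colours, the colouring i ↦ i on {1, ..., 131} uses each colour once, avoiding any monochromatic pair, so W(131, 2) > 131. For {1, ..., 132}, pigeonhole forces two integers of the same colour, which form a monochromatic 2-AP. Hence W(131, 2) = 132.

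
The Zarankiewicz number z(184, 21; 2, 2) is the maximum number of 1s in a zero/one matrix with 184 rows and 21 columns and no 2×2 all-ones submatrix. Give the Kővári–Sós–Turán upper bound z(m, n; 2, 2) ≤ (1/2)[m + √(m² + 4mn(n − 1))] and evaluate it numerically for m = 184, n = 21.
z(184, 21; 2, 2) ≤ (1/2)[184 + √(184² + 4·184·21·20)] = (1/2)[184 + √342976] = 384.8208

Kővári–Sós–Turán: let r_1, ..., r_184 be the row sums and z = Σ r_i the total number of 1s. Each pair of columns can share at most one row with both entries 1 (else a 2×2 all-ones block appears), so Σ_i C(r_i, 2) ≤ C(21, 2) = 210. By convexity Σ_i C(r_i, 2) ≥ 184·C(z/184, 2) = z(z − 184)/(2·184), giving z² − 184z − 184·21·20 ≤ 0 and hence z ≤ (1/2)[184 + √(33856 + 4·77280)] = (1/2)[184 + √342976] ≈ (1/2)(184 + 585.6415) = 384.8208.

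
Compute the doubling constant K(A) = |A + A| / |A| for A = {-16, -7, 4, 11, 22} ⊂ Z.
K = |A + A| / |A| = 14/5

Enumerate A + A = {a + b : a, b ∈ A}. With |A| = 5, there are |A|^2 = 25 ordered sum pairs; collecting distinct values, A + A = {-32, -23, -14, -12, -5, -3, 4, 6, 8, 15, 22, 26, 33, 44}, so |A + A| = 14. Thus K = 14/5. For comparison, the minimum possible |A + A| over all 5-element sets is 2·5 − 1 = 9 (so min K = 9/5), attained only by arithmetic progressions.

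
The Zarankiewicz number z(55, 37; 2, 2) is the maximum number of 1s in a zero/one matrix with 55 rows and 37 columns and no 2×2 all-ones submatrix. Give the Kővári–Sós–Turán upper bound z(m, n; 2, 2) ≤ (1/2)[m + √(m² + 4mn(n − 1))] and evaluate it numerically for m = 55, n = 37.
z(55, 37; 2, 2) ≤ (1/2)[55 + √(55² + 4·55·37·36)] = (1/2)[55 + √296065] = 299.5593

Kővári–Sós–Turán: let r_1, ..., r_55 be the row sums and z = Σ r_i the total number of 1s. Each pair of columns can share at most one row with both entries 1 (else a 2×2 all-ones block appears), so Σ_i C(r_i, 2) ≤ C(37, 2) = 666. By convexity Σ_i C(r_i, 2) ≥ 55·C(z/55, 2) = z(z − 55)/(2·55), giving z² − 55z − 55·37·36 ≤ 0 and hence z ≤ (1/2)[55 + √(3025 + 4·73260)] = (1/2)[55 + √296065] ≈ (1/2)(55 + 544.1186) = 299.5593.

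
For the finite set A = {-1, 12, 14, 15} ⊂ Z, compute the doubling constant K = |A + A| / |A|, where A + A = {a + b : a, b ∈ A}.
K = |A + A| / |A| = 10/4 = 5/2

Enumerate A + A = {a + b : a, b ∈ A}. With |A| = 4, there are |A|^2 = 16 ordered sum pairs; collecting distinct values, A + A = {-2, 11, 13, 14, 24, 26, 27, 28, 29, 30}, so |A + A| = 10. Thus K = 10/4 = 5/2. For comparison, the minimum possible |A + A| over all 4-element sets is 2·4 − 1 = 7 (so min K = 7/4), attained only by arithmetic progressions.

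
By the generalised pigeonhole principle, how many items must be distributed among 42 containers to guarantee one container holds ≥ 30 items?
n = (30 − 1)·42 + 1 = 1219

By the generalised pigeonhole principle, to guarantee some box contains ≥ r objects we need more than (r − 1) · k objects total. Threshold: n = (r − 1) · k + 1. With r = 30 and k = 42: n = 29 · 42 + 1 = 1218 + 1 = 1219. For n = 1218 = 29 · 42, we can put exactly 29 objects in every box, avoiding 30 in any single one — so 1219 is tight.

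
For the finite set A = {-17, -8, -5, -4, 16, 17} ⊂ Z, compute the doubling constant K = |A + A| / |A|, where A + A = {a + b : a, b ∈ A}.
K = |A + A| / |A| = 20/6 = 10/3

Enumerate A + A = {a + b : a, b ∈ A}. With |A| = 6, there are |A|^2 = 36 ordered sum pairs; collecting distinct values, A + A = {-34, -25, -22, -21, -16, -13, -12, -10, -9, -8, -1, 0, 8, 9, 11, 12, 13, 32, 33, 34}, so |A + A| = 20. Thus K = 20/6 = 10/3. For comparison, the minimum possible |A + A| over all 6-element sets is 2·6 − 1 = 11 (so min K = 11/6), attained only by arithmetic progressions.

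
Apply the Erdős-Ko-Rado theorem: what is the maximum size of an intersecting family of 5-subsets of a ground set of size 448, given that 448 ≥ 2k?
max |F| = C(447, 4) = 1641247665

Erdős-Ko-Rado (1961): when n ≥ 2k, max |F| = C(n−1, k−1). The bound is attained by the star {A : i ∈ A} for any fixed i ∈ [n]. Here C(448−1, 5−1) = C(447, 4) = 1641247665.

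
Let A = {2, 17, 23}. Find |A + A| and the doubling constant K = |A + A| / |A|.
K = |A + A| / |A| = 6/3 = 2

Enumerate A + A = {a + b : a, b ∈ A}. With |A| = 3, there are |A|^2 = 9 ordered sum pairs; collecting distinct values, A + A = {4, 19, 25, 34, 40, 46}, so |A + A| = 6. Thus K = 6/3 = 2. For comparison, the minimum possible |A + A| over all 3-element sets is 2·3 − 1 = 5 (so min K = 5/3), attained only by arithmetic progressions.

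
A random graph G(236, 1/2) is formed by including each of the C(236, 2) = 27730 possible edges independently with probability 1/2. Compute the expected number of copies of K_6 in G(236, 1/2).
E[# K_6] = C(236, 6) · (1/2)^C(6, 2) = 225070777932 / 2^15 = 56267694483/8192 ≈ 6868615.049194

For each 6-subset S of vertices (there are C(236, 6) = 225070777932 such S), let X_S = 1 if S induces a K_6 (all C(6, 2) = 15 edges present). Then P(X_S = 1) = (1/2)^15 = 1/32768. By linearity of expectation, E[# K_6] = C(236, 6) · (1/2)^15 = 225070777932 / 32768 = 56267694483/8192 ≈ 6868615.049194.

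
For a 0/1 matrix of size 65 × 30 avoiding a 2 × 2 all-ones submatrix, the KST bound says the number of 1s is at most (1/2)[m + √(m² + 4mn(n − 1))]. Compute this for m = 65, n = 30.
z(65, 30; 2, 2) ≤ (1/2)[65 + √(65² + 4·65·30·29)] = (1/2)[65 + √230425] = 272.513

Kővári–Sós–Turán: let r_1, ..., r_65 be the row sums and z = Σ r_i the total number of 1s. Each pair of columns can share at most one row with both entries 1 (else a 2×2 all-ones block appears), so Σ_i C(r_i, 2) ≤ C(30, 2) = 435. By convexity Σ_i C(r_i, 2) ≥ 65·C(z/65, 2) = z(z − 65)/(2·65), giving z² − 65z − 65·30·29 ≤ 0 and hence z ≤ (1/2)[65 + √(4225 + 4·56550)] = (1/2)[65 + √230425] ≈ (1/2)(65 + 480.026) = 272.513.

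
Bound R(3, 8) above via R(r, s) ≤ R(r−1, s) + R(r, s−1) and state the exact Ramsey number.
R(3, 8) ≤ R(2, 8) + R(3, 7) = 8 + 23 = 31; exact value R(3, 8) = 28.

The Erdős–Szekeres recurrence R(r, s) ≤ R(r−1, s) + R(r, s−1) applied to (r, s) = (3, 8) gives
  R(3, 8) ≤ R(2, 8) + R(3, 7) = 8 + 23 = 31.
(Recall R(2, k) = k and R is symmetric.) The recurrence is not tight here (it gives 31, but the exact value is R(3, 8) = 28); the tight upper bound requires a sharper argument than the simple recurrence, combined with a lower-bound construction on K_{27}.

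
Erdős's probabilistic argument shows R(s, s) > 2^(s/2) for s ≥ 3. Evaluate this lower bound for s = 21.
2^(21/2) = 1448.1547; so R(21, 21) > 1448.1547

Colour each edge of K_n uniformly at random with red/blue. The expected number of monochromatic K_21 is C(n, 21) · 2 · 2^(−C(21,2)). If C(n, 21) · 2^(1 − C(21,2)) < 1, then with positive probability no monochromatic K_21 exists, so R(21, 21) > n. The standard estimate C(n, 21) ≤ n^21/21! shows this inequality holds whenever n ≤ 2^(21/2) (since 21! · 2^(C(21,2) − 1) > 2^(21^2/2) ≥ n^21). Hence R(21, 21) > 2^(21/2) = 1448.1547.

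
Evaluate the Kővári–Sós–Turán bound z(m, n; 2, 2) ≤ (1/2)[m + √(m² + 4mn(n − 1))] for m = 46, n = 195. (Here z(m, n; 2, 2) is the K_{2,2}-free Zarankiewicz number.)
z(46, 195; 2, 2) ≤ (1/2)[46 + √(46² + 4·46·195·194)] = (1/2)[46 + √6962836] = 1342.3593

Kővári–Sós–Turán: let r_1, ..., r_46 be the row sums and z = Σ r_i the total number of 1s. Each pair of columns can share at most one row with both entries 1 (else a 2×2 all-ones block appears), so Σ_i C(r_i, 2) ≤ C(195, 2) = 18915. By convexity Σ_i C(r_i, 2) ≥ 46·C(z/46, 2) = z(z − 46)/(2·46), giving z² − 46z − 46·195·194 ≤ 0 and hence z ≤ (1/2)[46 + √(2116 + 4·1740180)] = (1/2)[46 + √6962836] ≈ (1/2)(46 + 2638.7186) = 1342.3593.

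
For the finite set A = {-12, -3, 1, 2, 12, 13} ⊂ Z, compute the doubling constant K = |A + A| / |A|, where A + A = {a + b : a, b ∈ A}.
K = |A + A| / |A| = 20/6 = 10/3

Enumerate A + A = {a + b : a, b ∈ A}. With |A| = 6, there are |A|^2 = 36 ordered sum pairs; collecting distinct values, A + A = {-24, -15, -11, -10, -6, -2, -1, 0, 1, 2, 3, 4, 9, 10, 13, 14, 15, 24, 25, 26}, so |A + A| = 20. Thus K = 20/6 = 10/3. For comparison, the minimum possible |A + A| over all 6-element sets is 2·6 − 1 = 11 (so min K = 11/6), attained only by arithmetic progressions.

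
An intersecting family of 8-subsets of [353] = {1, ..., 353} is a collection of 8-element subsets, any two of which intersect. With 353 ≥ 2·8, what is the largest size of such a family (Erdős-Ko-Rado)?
max |F| = C(352, 7) = 125111586805920

The Erdős-Ko-Rado theorem states: for n ≥ 2k, an intersecting family of k-subsets of an n-element set has size at most C(n − 1, k − 1), with equality for 'star' families {A ⊆ [n] : |A| = k, i ∈ A} (fix an element i). For n = 353, k = 8: C(352, 7) = 125111586805920.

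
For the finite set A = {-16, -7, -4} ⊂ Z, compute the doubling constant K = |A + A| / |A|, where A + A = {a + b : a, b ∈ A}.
K = |A + A| / |A| = 6/3 = 2

Enumerate A + A = {a + b : a, b ∈ A}. With |A| = 3, there are |A|^2 = 9 ordered sum pairs; collecting distinct values, A + A = {-32, -23, -20, -14, -11, -8}, so |A + A| = 6. Thus K = 6/3 = 2. For comparison, the minimum possible |A + A| over all 3-element sets is 2·3 − 1 = 5 (so min K = 5/3), attained only by arithmetic progressions.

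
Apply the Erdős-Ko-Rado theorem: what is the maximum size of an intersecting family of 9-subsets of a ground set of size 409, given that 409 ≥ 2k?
max |F| = C(408, 8) = 17773458424095231

Erdős-Ko-Rado (1961): when n ≥ 2k, max |F| = C(n−1, k−1). The bound is attained by the star {A : i ∈ A} for any fixed i ∈ [n]. Here C(409−1, 9−1) = C(408, 8) = 17773458424095231.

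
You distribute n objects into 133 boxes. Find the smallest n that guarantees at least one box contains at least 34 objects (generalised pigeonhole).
n = (34 − 1)·133 + 1 = 4390

By the generalised pigeonhole principle, to guarantee some box contains ≥ r objects we need more than (r − 1) · k objects total. Threshold: n = (r − 1) · k + 1. With r = 34 and k = 133: n = 33 · 133 + 1 = 4389 + 1 = 4390. For n = 4389 = 33 · 133, we can put exactly 33 objects in every box, avoiding 34 in any single one — so 4390 is tight.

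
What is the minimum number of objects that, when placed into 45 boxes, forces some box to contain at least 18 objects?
n = (18 − 1)·45 + 1 = 766

By the generalised pigeonhole principle, to guarantee some box contains ≥ r objects we need more than (r − 1) · k objects total. Threshold: n = (r − 1) · k + 1. With r = 18 and k = 45: n = 17 · 45 + 1 = 765 + 1 = 766. For n = 765 = 17 · 45, we can put exactly 17 objects in every box, avoiding 18 in any single one — so 766 is tight.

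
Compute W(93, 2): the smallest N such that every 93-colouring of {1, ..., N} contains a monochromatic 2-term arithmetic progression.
W(93, 2) = 93 + 1 = 94

A 2-term AP is any pair of integers, so a monochromatic 2-AP exists iff some colour is used at least twice. With 93 colours, the colouring i ↦ i on {1, ..., 93} uses each colour once, avoiding any monochromatic pair, so W(93, 2) > 93. For {1, ..., 94}, pigeonhole forces two integers of the same colour, which form a monochromatic 2-AP. Hence W(93, 2) = 94.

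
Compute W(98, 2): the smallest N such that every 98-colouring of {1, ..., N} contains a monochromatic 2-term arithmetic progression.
W(98, 2) = 98 + 1 = 99

A 2-term AP is any pair of integers, so a monochromatic 2-AP exists iff some colour is used at least twice. With 98 colours, the colouring i ↦ i on {1, ..., 98} uses each colour once, avoiding any monochromatic pair, so W(98, 2) > 98. For {1, ..., 99}, pigeonhole forces two integers of the same colour, which form a monochromatic 2-AP. Hence W(98, 2) = 99.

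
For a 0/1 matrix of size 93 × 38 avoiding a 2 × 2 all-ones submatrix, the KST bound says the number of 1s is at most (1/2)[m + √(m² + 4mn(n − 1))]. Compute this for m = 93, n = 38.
z(93, 38; 2, 2) ≤ (1/2)[93 + √(93² + 4·93·38·37)] = (1/2)[93 + √531681] = 411.0823

Kővári–Sós–Turán: let r_1, ..., r_93 be the row sums and z = Σ r_i the total number of 1s. Each pair of columns can share at most one row with both entries 1 (else a 2×2 all-ones block appears), so Σ_i C(r_i, 2) ≤ C(38, 2) = 703. By convexity Σ_i C(r_i, 2) ≥ 93·C(z/93, 2) = z(z − 93)/(2·93), giving z² − 93z − 93·38·37 ≤ 0 and hence z ≤ (1/2)[93 + √(8649 + 4·130758)] = (1/2)[93 + √531681] ≈ (1/2)(93 + 729.1646) = 411.0823.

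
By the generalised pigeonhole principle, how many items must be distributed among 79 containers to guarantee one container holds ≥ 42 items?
n = (42 − 1)·79 + 1 = 3240

By the generalised pigeonhole principle, to guarantee some box contains ≥ r objects we need more than (r − 1) · k objects total. Threshold: n = (r − 1) · k + 1. With r = 42 and k = 79: n = 41 · 79 + 1 = 3239 + 1 = 3240. For n = 3239 = 41 · 79, we can put exactly 41 objects in every box, avoiding 42 in any single one — so 3240 is tight.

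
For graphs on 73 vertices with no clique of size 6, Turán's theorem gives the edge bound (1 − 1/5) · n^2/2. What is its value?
Turán density bound = (4/5) · 73^2/2 = 10658/5 ≈ 2131.6

Turán's theorem: ex(n, K_{r+1}) is achieved by the complete r-partite Turán graph T(n, r) with parts as balanced as possible, and is at most (1 − 1/r) · n^2/2. For r = 5, n = 73: the density bound is (4/5) · 5329/2 = 10658/5 ≈ 2131.6. The integer-valued extremum is e(T(73, 5)) = 2131, which is strictly less than the density bound 10658/5 since 5 ∤ 73 (the parts of T(73, 5) cannot all be equal).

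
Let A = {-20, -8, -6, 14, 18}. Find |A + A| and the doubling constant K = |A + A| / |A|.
K = |A + A| / |A| = 15/5 = 3

Enumerate A + A = {a + b : a, b ∈ A}. With |A| = 5, there are |A|^2 = 25 ordered sum pairs; collecting distinct values, A + A = {-40, -28, -26, -16, -14, -12, -6, -2, 6, 8, 10, 12, 28, 32, 36}, so |A + A| = 15. Thus K = 15/5 = 3. For comparison, the minimum possible |A + A| over all 5-element sets is 2·5 − 1 = 9 (so min K = 9/5), attained only by arithmetic progressions.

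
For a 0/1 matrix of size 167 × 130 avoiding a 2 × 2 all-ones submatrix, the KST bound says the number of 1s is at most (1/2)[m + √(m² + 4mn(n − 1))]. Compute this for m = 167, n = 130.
z(167, 130; 2, 2) ≤ (1/2)[167 + √(167² + 4·167·130·129)] = (1/2)[167 + √11230249] = 1759.0782

Kővári–Sós–Turán: let r_1, ..., r_167 be the row sums and z = Σ r_i the total number of 1s. Each pair of columns can share at most one row with both entries 1 (else a 2×2 all-ones block appears), so Σ_i C(r_i, 2) ≤ C(130, 2) = 8385. By convexity Σ_i C(r_i, 2) ≥ 167·C(z/167, 2) = z(z − 167)/(2·167), giving z² − 167z − 167·130·129 ≤ 0 and hence z ≤ (1/2)[167 + √(27889 + 4·2800590)] = (1/2)[167 + √11230249] ≈ (1/2)(167 + 3351.1564) = 1759.0782.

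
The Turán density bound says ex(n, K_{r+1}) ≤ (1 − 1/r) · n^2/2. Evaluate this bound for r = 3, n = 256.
Turán density bound = (2/3) · 256^2/2 = 65536/3 ≈ 21845.3333

Turán's theorem: ex(n, K_{r+1}) is achieved by the complete r-partite Turán graph T(n, r) with parts as balanced as possible, and is at most (1 − 1/r) · n^2/2. For r = 3, n = 256: the density bound is (2/3) · 65536/2 = 65536/3 ≈ 21845.3333. The integer-valued extremum is e(T(256, 3)) = 21845, which is strictly less than the density bound 65536/3 since 3 ∤ 256 (the parts of T(256, 3) cannot all be equal).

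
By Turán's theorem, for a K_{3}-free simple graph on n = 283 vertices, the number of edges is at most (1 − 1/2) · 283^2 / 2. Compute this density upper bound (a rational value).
Turán density bound = (1/2) · 283^2/2 = 80089/4 ≈ 20022.25

Turán's theorem: ex(n, K_{r+1}) is achieved by the complete r-partite Turán graph T(n, r) with parts as balanced as possible, and is at most (1 − 1/r) · n^2/2. For r = 2, n = 283: the density bound is (1/2) · 80089/2 = 80089/4 ≈ 20022.25. The integer-valued extremum is e(T(283, 2)) = 20022, which is strictly less than the density bound 80089/4 since 2 ∤ 283 (the parts of T(283, 2) cannot all be equal).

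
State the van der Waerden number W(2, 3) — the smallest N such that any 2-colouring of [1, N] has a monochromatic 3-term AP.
W(2, 3) = 9

Lower bound: the 2-colouring RRBBRRBB of {1, ..., 8} (R at positions {1, 2, 5, 6}, B at {3, 4, 7, 8}) contains no monochromatic 3-term AP, so W(2, 3) > 8. Upper bound: a case analysis on any 2-colouring of {1, ..., 9} forces such an AP. Hence W(2, 3) = 9.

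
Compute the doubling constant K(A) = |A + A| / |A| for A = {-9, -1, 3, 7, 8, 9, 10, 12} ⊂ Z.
K = |A + A| / |A| = 27/8

Enumerate A + A = {a + b : a, b ∈ A}. With |A| = 8, there are |A|^2 = 64 ordered sum pairs; collecting distinct values, A + A = {-18, -10, -6, -2, -1, 0, 1, 2, 3, 6, 7, 8, 9, 10, 11, 12, 13, 14, 15, 16, 17, 18, 19, 20, 21, 22, 24}, so |A + A| = 27. Thus K = 27/8. For comparison, the minimum possible |A + A| over all 8-element sets is 2·8 − 1 = 15 (so min K = 15/8), attained only by arithmetic progressions.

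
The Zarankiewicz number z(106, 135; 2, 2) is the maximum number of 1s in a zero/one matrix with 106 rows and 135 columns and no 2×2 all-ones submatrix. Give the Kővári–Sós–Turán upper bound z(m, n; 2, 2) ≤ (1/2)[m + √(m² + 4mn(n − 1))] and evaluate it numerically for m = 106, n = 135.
z(106, 135; 2, 2) ≤ (1/2)[106 + √(106² + 4·106·135·134)] = (1/2)[106 + √7681396] = 1438.7666

Kővári–Sós–Turán: let r_1, ..., r_106 be the row sums and z = Σ r_i the total number of 1s. Each pair of columns can share at most one row with both entries 1 (else a 2×2 all-ones block appears), so Σ_i C(r_i, 2) ≤ C(135, 2) = 9045. By convexity Σ_i C(r_i, 2) ≥ 106·C(z/106, 2) = z(z − 106)/(2·106), giving z² − 106z − 106·135·134 ≤ 0 and hence z ≤ (1/2)[106 + √(11236 + 4·1917540)] = (1/2)[106 + √7681396] ≈ (1/2)(106 + 2771.5331) = 1438.7666.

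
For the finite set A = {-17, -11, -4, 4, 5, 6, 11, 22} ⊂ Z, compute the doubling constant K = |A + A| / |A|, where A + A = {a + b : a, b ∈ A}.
K = |A + A| / |A| = 32/8 = 4

Enumerate A + A = {a + b : a, b ∈ A}. With |A| = 8, there are |A|^2 = 64 ordered sum pairs; collecting distinct values, A + A = {-34, -28, -22, -21, -15, -13, -12, -11, -8, -7, -6, -5, 0, 1, 2, 5, 7, 8, 9, 10, 11, 12, 15, 16, 17, 18, 22, 26, 27, 28, 33, 44}, so |A + A| = 32. Thus K = 32/8 = 4. For comparison, the minimum possible |A + A| over all 8-element sets is 2·8 − 1 = 15 (so min K = 15/8), attained only by arithmetic progressions.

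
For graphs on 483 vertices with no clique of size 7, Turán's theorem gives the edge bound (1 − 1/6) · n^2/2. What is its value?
Turán density bound = (5/6) · 483^2/2 = 388815/4 ≈ 97203.75

Turán's theorem: ex(n, K_{r+1}) is achieved by the complete r-partite Turán graph T(n, r) with parts as balanced as possible, and is at most (1 − 1/r) · n^2/2. For r = 6, n = 483: the density bound is (5/6) · 233289/2 = 388815/4 ≈ 97203.75. The integer-valued extremum is e(T(483, 6)) = 97203, which is strictly less than the density bound 388815/4 since 6 ∤ 483 (the parts of T(483, 6) cannot all be equal).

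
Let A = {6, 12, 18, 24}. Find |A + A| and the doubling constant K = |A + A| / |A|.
K = |A + A| / |A| = 7/4

Enumerate A + A = {a + b : a, b ∈ A}. With |A| = 4, there are |A|^2 = 16 ordered sum pairs; collecting distinct values, A + A = {12, 18, 24, 30, 36, 42, 48}, so |A + A| = 7. Thus K = 7/4. Here |A + A| = 2|A| − 1 = 7, the minimum possible — so K = 7/4 is minimal, which holds iff A is an arithmetic progression.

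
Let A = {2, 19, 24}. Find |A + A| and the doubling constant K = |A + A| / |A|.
K = |A + A| / |A| = 6/3 = 2

Enumerate A + A = {a + b : a, b ∈ A}. With |A| = 3, there are |A|^2 = 9 ordered sum pairs; collecting distinct values, A + A = {4, 21, 26, 38, 43, 48}, so |A + A| = 6. Thus K = 6/3 = 2. For comparison, the minimum possible |A + A| over all 3-element sets is 2·3 − 1 = 5 (so min K = 5/3), attained only by arithmetic progressions.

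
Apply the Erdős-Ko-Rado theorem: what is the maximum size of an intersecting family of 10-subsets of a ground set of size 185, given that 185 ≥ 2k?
max |F| = C(184, 9) = 546119036427536

The Erdős-Ko-Rado theorem states: for n ≥ 2k, an intersecting family of k-subsets of an n-element set has size at most C(n − 1, k − 1), with equality for 'star' families {A ⊆ [n] : |A| = k, i ∈ A} (fix an element i). For n = 185, k = 10: C(184, 9) = 546119036427536.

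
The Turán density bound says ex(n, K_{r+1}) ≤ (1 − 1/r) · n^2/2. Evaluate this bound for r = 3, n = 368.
Turán density bound = (2/3) · 368^2/2 = 135424/3 ≈ 45141.3333

Turán's theorem: ex(n, K_{r+1}) is achieved by the complete r-partite Turán graph T(n, r) with parts as balanced as possible, and is at most (1 − 1/r) · n^2/2. For r = 3, n = 368: the density bound is (2/3) · 135424/2 = 135424/3 ≈ 45141.3333. The integer-valued extremum is e(T(368, 3)) = 45141, which is strictly less than the density bound 135424/3 since 3 ∤ 368 (the parts of T(368, 3) cannot all be equal).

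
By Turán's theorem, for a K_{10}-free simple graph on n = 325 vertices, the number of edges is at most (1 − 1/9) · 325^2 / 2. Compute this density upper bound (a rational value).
Turán density bound = (8/9) · 325^2/2 = 422500/9 ≈ 46944.4444

Turán's theorem: ex(n, K_{r+1}) is achieved by the complete r-partite Turán graph T(n, r) with parts as balanced as possible, and is at most (1 − 1/r) · n^2/2. For r = 9, n = 325: the density bound is (8/9) · 105625/2 = 422500/9 ≈ 46944.4444. The integer-valued extremum is e(T(325, 9)) = 46944, which is strictly less than the density bound 422500/9 since 9 ∤ 325 (the parts of T(325, 9) cannot all be equal).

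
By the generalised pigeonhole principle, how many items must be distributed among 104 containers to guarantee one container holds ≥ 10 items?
n = (10 − 1)·104 + 1 = 937

By the generalised pigeonhole principle, to guarantee some box contains ≥ r objects we need more than (r − 1) · k objects total. Threshold: n = (r − 1) · k + 1. With r = 10 and k = 104: n = 9 · 104 + 1 = 936 + 1 = 937. For n = 936 = 9 · 104, we can put exactly 9 objects in every box, avoiding 10 in any single one — so 937 is tight.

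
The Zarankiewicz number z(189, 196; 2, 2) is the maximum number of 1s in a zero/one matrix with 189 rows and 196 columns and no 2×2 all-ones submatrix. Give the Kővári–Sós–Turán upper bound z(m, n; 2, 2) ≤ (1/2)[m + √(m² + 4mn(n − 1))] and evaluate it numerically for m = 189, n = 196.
z(189, 196; 2, 2) ≤ (1/2)[189 + √(189² + 4·189·196·195)] = (1/2)[189 + √28930041] = 2783.8327

Kővári–Sós–Turán: let r_1, ..., r_189 be the row sums and z = Σ r_i the total number of 1s. Each pair of columns can share at most one row with both entries 1 (else a 2×2 all-ones block appears), so Σ_i C(r_i, 2) ≤ C(196, 2) = 19110. By convexity Σ_i C(r_i, 2) ≥ 189·C(z/189, 2) = z(z − 189)/(2·189), giving z² − 189z − 189·196·195 ≤ 0 and hence z ≤ (1/2)[189 + √(35721 + 4·7223580)] = (1/2)[189 + √28930041] ≈ (1/2)(189 + 5378.6654) = 2783.8327.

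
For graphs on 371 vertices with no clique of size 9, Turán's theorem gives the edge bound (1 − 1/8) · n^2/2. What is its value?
Turán density bound = (7/8) · 371^2/2 = 963487/16 ≈ 60217.9375

Turán's theorem: ex(n, K_{r+1}) is achieved by the complete r-partite Turán graph T(n, r) with parts as balanced as possible, and is at most (1 − 1/r) · n^2/2. For r = 8, n = 371: the density bound is (7/8) · 137641/2 = 963487/16 ≈ 60217.9375. The integer-valued extremum is e(T(371, 8)) = 60217, which is strictly less than the density bound 963487/16 since 8 ∤ 371 (the parts of T(371, 8) cannot all be equal).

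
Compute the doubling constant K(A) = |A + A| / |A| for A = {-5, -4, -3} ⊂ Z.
K = |A + A| / |A| = 5/3

Enumerate A + A = {a + b : a, b ∈ A}. With |A| = 3, there are |A|^2 = 9 ordered sum pairs; collecting distinct values, A + A = {-10, -9, -8, -7, -6}, so |A + A| = 5. Thus K = 5/3. Here |A + A| = 2|A| − 1 = 5, the minimum possible — so K = 5/3 is minimal, which holds iff A is an arithmetic progression.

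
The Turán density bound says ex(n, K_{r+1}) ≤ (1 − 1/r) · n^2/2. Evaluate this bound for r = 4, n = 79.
Turán density bound = (3/4) · 79^2/2 = 18723/8 ≈ 2340.375

Turán's theorem: ex(n, K_{r+1}) is achieved by the complete r-partite Turán graph T(n, r) with parts as balanced as possible, and is at most (1 − 1/r) · n^2/2. For r = 4, n = 79: the density bound is (3/4) · 6241/2 = 18723/8 ≈ 2340.375. The integer-valued extremum is e(T(79, 4)) = 2340, which is strictly less than the density bound 18723/8 since 4 ∤ 79 (the parts of T(79, 4) cannot all be equal).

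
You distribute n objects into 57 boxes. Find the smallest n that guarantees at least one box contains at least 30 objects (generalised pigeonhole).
n = (30 − 1)·57 + 1 = 1654

By the generalised pigeonhole principle, to guarantee some box contains ≥ r objects we need more than (r − 1) · k objects total. Threshold: n = (r − 1) · k + 1. With r = 30 and k = 57: n = 29 · 57 + 1 = 1653 + 1 = 1654. For n = 1653 = 29 · 57, we can put exactly 29 objects in every box, avoiding 30 in any single one — so 1654 is tight.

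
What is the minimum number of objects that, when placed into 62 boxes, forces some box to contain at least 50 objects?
n = (50 − 1)·62 + 1 = 3039

By the generalised pigeonhole principle, to guarantee some box contains ≥ r objects we need more than (r − 1) · k objects total. Threshold: n = (r − 1) · k + 1. With r = 50 and k = 62: n = 49 · 62 + 1 = 3038 + 1 = 3039. For n = 3038 = 49 · 62, we can put exactly 49 objects in every box, avoiding 50 in any single one — so 3039 is tight.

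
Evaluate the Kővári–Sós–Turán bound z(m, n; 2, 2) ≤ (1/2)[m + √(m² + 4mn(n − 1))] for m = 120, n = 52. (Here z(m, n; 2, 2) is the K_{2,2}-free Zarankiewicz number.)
z(120, 52; 2, 2) ≤ (1/2)[120 + √(120² + 4·120·52·51)] = (1/2)[120 + √1287360] = 627.3094

Kővári–Sós–Turán: let r_1, ..., r_120 be the row sums and z = Σ r_i the total number of 1s. Each pair of columns can share at most one row with both entries 1 (else a 2×2 all-ones block appears), so Σ_i C(r_i, 2) ≤ C(52, 2) = 1326. By convexity Σ_i C(r_i, 2) ≥ 120·C(z/120, 2) = z(z − 120)/(2·120), giving z² − 120z − 120·52·51 ≤ 0 and hence z ≤ (1/2)[120 + √(14400 + 4·318240)] = (1/2)[120 + √1287360] ≈ (1/2)(120 + 1134.6189) = 627.3094.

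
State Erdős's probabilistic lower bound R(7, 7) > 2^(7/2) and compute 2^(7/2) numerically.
2^(7/2) = 11.3137; so R(7, 7) > 11.3137

Colour each edge of K_n uniformly at random with red/blue. The expected number of monochromatic K_7 is C(n, 7) · 2 · 2^(−C(7,2)). If C(n, 7) · 2^(1 − C(7,2)) < 1, then with positive probability no monochromatic K_7 exists, so R(7, 7) > n. The standard estimate C(n, 7) ≤ n^7/7! shows this inequality holds whenever n ≤ 2^(7/2) (since 7! · 2^(C(7,2) − 1) > 2^(7^2/2) ≥ n^7). Hence R(7, 7) > 2^(7/2) = 11.3137.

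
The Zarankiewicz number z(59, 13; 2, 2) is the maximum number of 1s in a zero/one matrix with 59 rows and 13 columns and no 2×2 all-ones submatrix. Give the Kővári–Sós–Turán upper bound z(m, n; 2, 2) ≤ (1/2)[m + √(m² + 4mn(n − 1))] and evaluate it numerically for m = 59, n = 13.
z(59, 13; 2, 2) ≤ (1/2)[59 + √(59² + 4·59·13·12)] = (1/2)[59 + √40297] = 129.8706

Kővári–Sós–Turán: let r_1, ..., r_59 be the row sums and z = Σ r_i the total number of 1s. Each pair of columns can share at most one row with both entries 1 (else a 2×2 all-ones block appears), so Σ_i C(r_i, 2) ≤ C(13, 2) = 78. By convexity Σ_i C(r_i, 2) ≥ 59·C(z/59, 2) = z(z − 59)/(2·59), giving z² − 59z − 59·13·12 ≤ 0 and hence z ≤ (1/2)[59 + √(3481 + 4·9204)] = (1/2)[59 + √40297] ≈ (1/2)(59 + 200.7411) = 129.8706.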